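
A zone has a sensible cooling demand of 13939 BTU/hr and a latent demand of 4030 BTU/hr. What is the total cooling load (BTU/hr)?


Qt = 13939 + 4030 = 17969 BTU/hr

17969 BTU/hr


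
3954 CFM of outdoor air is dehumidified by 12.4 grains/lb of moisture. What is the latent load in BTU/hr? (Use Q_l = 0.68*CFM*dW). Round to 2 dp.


Q = 0.68 * 3954 * 12.4 = 33340.13 BTU/hr

33340.13 BTU/hr


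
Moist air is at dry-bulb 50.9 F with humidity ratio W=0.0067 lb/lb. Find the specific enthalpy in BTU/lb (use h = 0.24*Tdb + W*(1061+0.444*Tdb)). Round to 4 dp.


h = 0.24*50.9 + 0.0067*(1061+0.444*50.9) = 19.4761 BTU/lb

19.4761 BTU/lb


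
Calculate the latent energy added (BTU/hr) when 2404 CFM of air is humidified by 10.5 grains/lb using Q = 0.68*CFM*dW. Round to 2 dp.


Q = 0.68 * 2404 * 10.5 = 17164.56 BTU/hr

17164.56 BTU/hr


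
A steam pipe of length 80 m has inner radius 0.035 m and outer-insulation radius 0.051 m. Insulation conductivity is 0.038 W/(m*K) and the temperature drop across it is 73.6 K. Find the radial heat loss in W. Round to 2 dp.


Q = 2*pi*0.038*80*73.6/ln(0.051/0.035) = 3734.15 W

3734.15 W


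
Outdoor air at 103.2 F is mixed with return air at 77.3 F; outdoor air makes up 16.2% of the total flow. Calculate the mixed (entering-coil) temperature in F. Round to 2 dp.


T_mix = 77.3 + (16.2/100)*(103.2-77.3) = 81.50 F

81.50 F


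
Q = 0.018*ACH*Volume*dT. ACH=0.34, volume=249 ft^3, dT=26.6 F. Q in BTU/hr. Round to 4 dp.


Q = 0.018 * 0.34 * 249 * 26.6 = 40.5352 BTU/hr

40.5352 BTU/hr


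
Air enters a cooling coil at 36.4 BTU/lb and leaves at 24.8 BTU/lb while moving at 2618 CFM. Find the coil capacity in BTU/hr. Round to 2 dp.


Q = 4.5 * 2618 * (36.4 - 24.8) = 136659.60 BTU/hr

136659.60 BTU/hr


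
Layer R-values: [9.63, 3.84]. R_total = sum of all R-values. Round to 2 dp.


R_total = 9.63 + 3.84 = 13.47

13.47


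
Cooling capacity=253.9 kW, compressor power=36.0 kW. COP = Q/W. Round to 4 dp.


COP = 253.9 / 36.0 = 7.0528

7.0528


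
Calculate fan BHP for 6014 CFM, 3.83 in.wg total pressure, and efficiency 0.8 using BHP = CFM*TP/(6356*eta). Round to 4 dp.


BHP = 6014 * 3.83 / (6356 * 0.8) = 4.5299 hp

4.5299 hp


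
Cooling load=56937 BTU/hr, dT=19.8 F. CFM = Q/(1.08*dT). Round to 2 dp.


CFM = 56937 / (1.08 * 19.8) = 2662.60

2662.60 CFM


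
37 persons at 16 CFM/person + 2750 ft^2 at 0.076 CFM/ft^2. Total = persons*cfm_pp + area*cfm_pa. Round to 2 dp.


Total = 37*16 + 2750*0.076 = 801.00 CFM

801.00 CFM


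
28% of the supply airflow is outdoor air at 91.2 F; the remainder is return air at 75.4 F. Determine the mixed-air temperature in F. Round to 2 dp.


T_mix = 0.28*91.2 + 0.72*75.4 = 79.82 F

79.82 F


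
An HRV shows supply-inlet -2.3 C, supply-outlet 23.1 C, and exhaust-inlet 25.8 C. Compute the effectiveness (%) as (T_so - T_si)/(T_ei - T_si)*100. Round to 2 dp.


eff = (23.1-(-2.3))/(25.8-(-2.3))*100 = 90.39 %

90.39 %


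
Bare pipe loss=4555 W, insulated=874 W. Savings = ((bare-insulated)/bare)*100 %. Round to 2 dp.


Savings = ((4555-874)/4555)*100 = 80.81 %

80.81 %


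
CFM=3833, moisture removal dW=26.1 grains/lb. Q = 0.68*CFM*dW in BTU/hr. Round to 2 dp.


Q = 0.68 * 3833 * 26.1 = 68028.08 BTU/hr

68028.08 BTU/hr


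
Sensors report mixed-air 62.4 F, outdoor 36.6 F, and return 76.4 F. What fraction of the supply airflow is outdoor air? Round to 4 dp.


frac = (62.4 - 76.4) / (36.6 - 76.4) = 0.3518

0.3518


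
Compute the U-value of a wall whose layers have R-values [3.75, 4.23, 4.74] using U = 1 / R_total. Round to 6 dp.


R_total = 3.75 + 4.23 + 4.74 = 12.72
U = 1/12.72 = 0.078616

0.078616


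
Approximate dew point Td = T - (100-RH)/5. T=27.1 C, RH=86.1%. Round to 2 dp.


Td = 27.1 - (100-86.1)/5 = 24.32 C

24.32 C


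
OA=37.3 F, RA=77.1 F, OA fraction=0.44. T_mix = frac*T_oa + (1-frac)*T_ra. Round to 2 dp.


T_mix = 0.44*37.3 + 0.56*77.1 = 59.59 F

59.59 F


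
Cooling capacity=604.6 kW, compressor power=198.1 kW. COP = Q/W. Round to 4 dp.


COP = 604.6 / 198.1 = 3.0520

3.0520


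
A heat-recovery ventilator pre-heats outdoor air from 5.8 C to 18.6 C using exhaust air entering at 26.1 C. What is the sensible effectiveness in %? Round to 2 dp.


eff = (18.6-5.8)/(26.1-5.8)*100 = 63.05 %

63.05 %


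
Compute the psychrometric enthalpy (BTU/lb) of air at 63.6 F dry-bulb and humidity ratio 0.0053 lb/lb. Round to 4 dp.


h = 0.24*63.6 + 0.0053*(1061+0.444*63.6) = 21.0370 BTU/lb

21.0370 BTU/lb


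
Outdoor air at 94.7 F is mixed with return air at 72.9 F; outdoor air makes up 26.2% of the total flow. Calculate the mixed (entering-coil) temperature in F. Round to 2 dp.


T_mix = 72.9 + (26.2/100)*(94.7-72.9) = 78.61 F

78.61 F


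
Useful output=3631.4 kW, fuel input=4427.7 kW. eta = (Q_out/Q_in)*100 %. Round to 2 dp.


eta = (3631.4/4427.7)*100 = 82.02 %

82.02 %


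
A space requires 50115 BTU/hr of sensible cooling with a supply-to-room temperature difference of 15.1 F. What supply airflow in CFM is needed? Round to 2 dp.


CFM = 50115 / (1.08 * 15.1) = 3073.03

3073.03 CFM


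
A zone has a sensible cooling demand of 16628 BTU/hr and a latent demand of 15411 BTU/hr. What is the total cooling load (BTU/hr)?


Qt = 16628 + 15411 = 32039 BTU/hr

32039 BTU/hr


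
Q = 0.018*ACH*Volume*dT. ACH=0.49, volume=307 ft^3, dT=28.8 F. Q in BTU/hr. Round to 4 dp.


Q = 0.018 * 0.49 * 307 * 28.8 = 77.9829 BTU/hr

77.9829 BTU/hr


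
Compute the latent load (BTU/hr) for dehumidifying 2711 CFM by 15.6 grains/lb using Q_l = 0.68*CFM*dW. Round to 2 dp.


Q = 0.68 * 2711 * 15.6 = 28758.29 BTU/hr

28758.29 BTU/hr


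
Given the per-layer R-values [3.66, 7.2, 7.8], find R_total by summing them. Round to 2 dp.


R_total = 3.66 + 7.2 + 7.8 = 18.66

18.66


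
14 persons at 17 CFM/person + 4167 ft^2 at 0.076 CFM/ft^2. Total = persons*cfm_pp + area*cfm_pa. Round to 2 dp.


Total = 14*17 + 4167*0.076 = 554.69 CFM

554.69 CFM


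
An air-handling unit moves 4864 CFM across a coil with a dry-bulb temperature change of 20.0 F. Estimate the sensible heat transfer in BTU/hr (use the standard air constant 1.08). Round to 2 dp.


Q = 1.08 * 4864 * 20.0 = 105062.40 BTU/hr

105062.40 BTU/hr


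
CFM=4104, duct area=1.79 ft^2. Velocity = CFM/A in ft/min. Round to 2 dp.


V = 4104 / 1.79 = 2292.74 ft/min

2292.74 ft/min


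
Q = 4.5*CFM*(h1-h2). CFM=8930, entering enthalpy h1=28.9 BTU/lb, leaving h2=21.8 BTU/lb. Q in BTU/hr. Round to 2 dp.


Q = 4.5 * 8930 * (28.9 - 21.8) = 285313.50 BTU/hr

285313.50 BTU/hr


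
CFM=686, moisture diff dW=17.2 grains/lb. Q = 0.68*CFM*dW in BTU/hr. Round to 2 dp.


Q = 0.68 * 686 * 17.2 = 8023.46 BTU/hr

8023.46 BTU/hr


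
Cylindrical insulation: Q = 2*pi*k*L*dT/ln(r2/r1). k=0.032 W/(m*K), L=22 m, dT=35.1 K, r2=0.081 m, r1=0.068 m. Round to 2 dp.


Q = 2*pi*0.032*22*35.1/ln(0.081/0.068) = 887.50 W

887.50 W


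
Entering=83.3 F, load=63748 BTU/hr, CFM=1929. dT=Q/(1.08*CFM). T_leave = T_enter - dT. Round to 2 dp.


dT = 63748/(1.08*1929) = 30.5992
T_leave = 83.3 - 30.5992 = 52.70 F

52.70 F


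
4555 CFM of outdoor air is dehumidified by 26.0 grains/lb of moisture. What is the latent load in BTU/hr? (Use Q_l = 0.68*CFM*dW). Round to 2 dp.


Q = 0.68 * 4555 * 26.0 = 80532.40 BTU/hr

80532.40 BTU/hr


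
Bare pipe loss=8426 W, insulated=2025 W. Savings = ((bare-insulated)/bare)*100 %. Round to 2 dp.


Savings = ((8426-2025)/8426)*100 = 75.97 %

75.97 %


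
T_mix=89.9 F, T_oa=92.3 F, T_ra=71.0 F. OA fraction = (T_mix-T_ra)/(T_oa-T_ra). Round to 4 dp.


frac = (89.9 - 71.0) / (92.3 - 71.0) = 0.8873

0.8873


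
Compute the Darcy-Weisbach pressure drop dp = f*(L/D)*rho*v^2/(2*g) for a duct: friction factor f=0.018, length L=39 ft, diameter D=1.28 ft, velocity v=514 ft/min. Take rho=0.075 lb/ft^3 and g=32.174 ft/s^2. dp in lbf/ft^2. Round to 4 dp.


v_fps = 514/60 = 8.5667 ft/s
dp = 0.018*(39/1.28)*0.075*8.5667^2/(2*32.174) = 0.0469 lbf/ft^2

0.0469 lbf/ft^2


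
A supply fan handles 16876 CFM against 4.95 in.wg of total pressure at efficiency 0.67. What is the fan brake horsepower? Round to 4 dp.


BHP = 16876 * 4.95 / (6356 * 0.67) = 19.6163 hp

19.6163 hp


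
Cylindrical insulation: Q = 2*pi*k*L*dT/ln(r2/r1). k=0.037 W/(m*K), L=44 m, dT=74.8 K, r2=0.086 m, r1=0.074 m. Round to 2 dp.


Q = 2*pi*0.037*44*74.8/ln(0.086/0.074) = 5091.30 W

5091.30 W


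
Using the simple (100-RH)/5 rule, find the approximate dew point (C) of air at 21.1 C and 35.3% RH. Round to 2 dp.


Td = 21.1 - (100-35.3)/5 = 8.16 C

8.16 C


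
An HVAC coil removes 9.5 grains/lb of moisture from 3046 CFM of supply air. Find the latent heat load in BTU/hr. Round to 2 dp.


Q = 0.68 * 3046 * 9.5 = 19677.16 BTU/hr

19677.16 BTU/hr


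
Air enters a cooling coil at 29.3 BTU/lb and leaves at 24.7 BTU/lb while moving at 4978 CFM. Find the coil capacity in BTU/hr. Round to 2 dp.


Q = 4.5 * 4978 * (29.3 - 24.7) = 103044.60 BTU/hr

103044.60 BTU/hr


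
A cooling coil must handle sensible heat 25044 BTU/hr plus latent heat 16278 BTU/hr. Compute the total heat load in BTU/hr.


Qt = 25044 + 16278 = 41322 BTU/hr

41322 BTU/hr


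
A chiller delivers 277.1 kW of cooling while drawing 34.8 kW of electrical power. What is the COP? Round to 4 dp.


COP = 277.1 / 34.8 = 7.9626

7.9626


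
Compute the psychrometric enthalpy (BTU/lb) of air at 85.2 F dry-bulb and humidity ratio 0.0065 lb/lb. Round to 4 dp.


h = 0.24*85.2 + 0.0065*(1061+0.444*85.2) = 27.5904 BTU/lb

27.5904 BTU/lb


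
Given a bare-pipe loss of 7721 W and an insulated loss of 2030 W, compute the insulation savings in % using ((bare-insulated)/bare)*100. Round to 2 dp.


Savings = ((7721-2030)/7721)*100 = 73.71 %

73.71 %


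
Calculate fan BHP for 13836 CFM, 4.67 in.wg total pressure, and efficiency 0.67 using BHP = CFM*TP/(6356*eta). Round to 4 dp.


BHP = 13836 * 4.67 / (6356 * 0.67) = 15.1729 hp

15.1729 hp


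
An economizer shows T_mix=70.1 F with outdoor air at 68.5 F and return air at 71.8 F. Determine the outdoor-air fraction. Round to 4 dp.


frac = (70.1 - 71.8) / (68.5 - 71.8) = 0.5152

0.5152


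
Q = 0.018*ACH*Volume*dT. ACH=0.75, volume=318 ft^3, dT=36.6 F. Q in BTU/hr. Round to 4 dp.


Q = 0.018 * 0.75 * 318 * 36.6 = 157.1238 BTU/hr

157.1238 BTU/hr


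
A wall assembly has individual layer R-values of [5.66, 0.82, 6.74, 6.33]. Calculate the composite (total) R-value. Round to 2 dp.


R_total = 5.66 + 0.82 + 6.74 + 6.33 = 19.55

19.55


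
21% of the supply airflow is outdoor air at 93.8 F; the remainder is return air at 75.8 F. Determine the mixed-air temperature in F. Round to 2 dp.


T_mix = 0.21*93.8 + 0.79*75.8 = 79.58 F

79.58 F


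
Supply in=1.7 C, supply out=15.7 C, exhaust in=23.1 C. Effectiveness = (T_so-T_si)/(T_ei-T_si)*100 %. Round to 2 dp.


eff = (15.7-1.7)/(23.1-1.7)*100 = 65.42 %

65.42 %


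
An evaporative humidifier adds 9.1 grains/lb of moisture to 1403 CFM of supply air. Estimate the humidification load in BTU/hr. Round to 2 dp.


Q = 0.68 * 1403 * 9.1 = 8681.76 BTU/hr

8681.76 BTU/hr


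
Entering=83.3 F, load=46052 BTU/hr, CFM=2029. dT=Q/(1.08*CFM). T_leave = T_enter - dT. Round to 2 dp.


dT = 46052/(1.08*2029) = 21.0156
T_leave = 83.3 - 21.0156 = 62.28 F

62.28 F


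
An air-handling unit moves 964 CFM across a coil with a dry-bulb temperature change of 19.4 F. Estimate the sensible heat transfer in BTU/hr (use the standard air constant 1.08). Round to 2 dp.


Q = 1.08 * 964 * 19.4 = 20197.73 BTU/hr

20197.73 BTU/hr


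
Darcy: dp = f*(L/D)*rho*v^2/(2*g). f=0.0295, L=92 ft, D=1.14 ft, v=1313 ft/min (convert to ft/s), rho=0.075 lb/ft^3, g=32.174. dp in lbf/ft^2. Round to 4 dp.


v_fps = 1313/60 = 21.8833 ft/s
dp = 0.0295*(92/1.14)*0.075*21.8833^2/(2*32.174) = 1.3288 lbf/ft^2

1.3288 lbf/ft^2


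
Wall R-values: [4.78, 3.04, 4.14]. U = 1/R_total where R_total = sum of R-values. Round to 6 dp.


R_total = 4.78 + 3.04 + 4.14 = 11.96
U = 1/11.96 = 0.083612

0.083612


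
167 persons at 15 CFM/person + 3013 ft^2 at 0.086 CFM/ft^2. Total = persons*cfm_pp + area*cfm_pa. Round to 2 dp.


Total = 167*15 + 3013*0.086 = 2764.12 CFM

2764.12 CFM


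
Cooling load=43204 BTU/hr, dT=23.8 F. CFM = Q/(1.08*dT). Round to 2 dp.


CFM = 43204 / (1.08 * 23.8) = 1680.83

1680.83 CFM


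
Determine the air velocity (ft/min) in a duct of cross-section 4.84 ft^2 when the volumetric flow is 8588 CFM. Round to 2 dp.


V = 8588 / 4.84 = 1774.38 ft/min

1774.38 ft/min


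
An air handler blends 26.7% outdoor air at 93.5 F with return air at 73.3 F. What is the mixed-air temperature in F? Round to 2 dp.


T_mix = 73.3 + (26.7/100)*(93.5-73.3) = 78.69 F

78.69 F


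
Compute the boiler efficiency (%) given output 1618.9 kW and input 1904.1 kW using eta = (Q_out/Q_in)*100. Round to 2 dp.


eta = (1618.9/1904.1)*100 = 85.02 %

85.02 %


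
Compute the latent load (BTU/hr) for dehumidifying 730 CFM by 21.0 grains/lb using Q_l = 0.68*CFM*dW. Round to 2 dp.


Q = 0.68 * 730 * 21.0 = 10424.40 BTU/hr

10424.40 BTU/hr


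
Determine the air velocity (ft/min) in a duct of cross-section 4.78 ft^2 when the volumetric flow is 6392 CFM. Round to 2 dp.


V = 6392 / 4.78 = 1337.24 ft/min

1337.24 ft/min


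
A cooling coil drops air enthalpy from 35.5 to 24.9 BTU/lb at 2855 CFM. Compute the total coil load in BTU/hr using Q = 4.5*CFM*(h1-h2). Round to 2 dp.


Q = 4.5 * 2855 * (35.5 - 24.9) = 136183.50 BTU/hr

136183.50 BTU/hr


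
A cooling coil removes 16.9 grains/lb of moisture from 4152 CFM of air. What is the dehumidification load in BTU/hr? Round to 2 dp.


Q = 0.68 * 4152 * 16.9 = 47714.78 BTU/hr

47714.78 BTU/hr


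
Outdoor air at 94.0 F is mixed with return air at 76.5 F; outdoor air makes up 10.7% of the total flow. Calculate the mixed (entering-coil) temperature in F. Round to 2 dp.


T_mix = 76.5 + (10.7/100)*(94.0-76.5) = 78.37 F

78.37 F


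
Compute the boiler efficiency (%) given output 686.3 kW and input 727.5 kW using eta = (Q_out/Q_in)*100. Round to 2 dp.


eta = (686.3/727.5)*100 = 94.34 %

94.34 %


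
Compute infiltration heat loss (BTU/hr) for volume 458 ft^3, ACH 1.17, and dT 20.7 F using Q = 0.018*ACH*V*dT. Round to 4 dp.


Q = 0.018 * 1.17 * 458 * 20.7 = 199.6614 BTU/hr

199.6614 BTU/hr


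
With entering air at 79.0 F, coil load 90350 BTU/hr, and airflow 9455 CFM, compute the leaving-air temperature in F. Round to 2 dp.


dT = 90350/(1.08*9455) = 8.8480
T_leave = 79.0 - 8.8480 = 70.15 F

70.15 F


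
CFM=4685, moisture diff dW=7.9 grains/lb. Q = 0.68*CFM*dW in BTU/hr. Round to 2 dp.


Q = 0.68 * 4685 * 7.9 = 25167.82 BTU/hr

25167.82 BTU/hr


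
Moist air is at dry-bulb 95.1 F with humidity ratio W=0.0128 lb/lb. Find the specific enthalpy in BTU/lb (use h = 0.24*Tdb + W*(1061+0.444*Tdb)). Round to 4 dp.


h = 0.24*95.1 + 0.0128*(1061+0.444*95.1) = 36.9453 BTU/lb

36.9453 BTU/lb


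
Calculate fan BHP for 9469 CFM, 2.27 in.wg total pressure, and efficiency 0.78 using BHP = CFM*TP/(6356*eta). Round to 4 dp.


BHP = 9469 * 2.27 / (6356 * 0.78) = 4.3356 hp

4.3356 hp


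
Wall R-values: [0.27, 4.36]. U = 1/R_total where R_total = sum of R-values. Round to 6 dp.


R_total = 0.27 + 4.36 = 4.63
U = 1/4.63 = 0.215983

0.215983


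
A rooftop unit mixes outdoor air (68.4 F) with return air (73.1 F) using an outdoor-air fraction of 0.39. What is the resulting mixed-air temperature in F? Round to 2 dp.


T_mix = 0.39*68.4 + 0.61*73.1 = 71.27 F

71.27 F


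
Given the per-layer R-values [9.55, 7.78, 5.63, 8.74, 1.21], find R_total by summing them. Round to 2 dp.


R_total = 9.55 + 7.78 + 5.63 + 8.74 + 1.21 = 32.91

32.91


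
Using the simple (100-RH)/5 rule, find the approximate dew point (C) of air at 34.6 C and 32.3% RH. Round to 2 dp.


Td = 34.6 - (100-32.3)/5 = 21.06 C

21.06 C


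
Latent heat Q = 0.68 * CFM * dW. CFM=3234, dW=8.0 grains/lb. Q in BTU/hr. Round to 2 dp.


Q = 0.68 * 3234 * 8.0 = 17592.96 BTU/hr

17592.96 BTU/hr


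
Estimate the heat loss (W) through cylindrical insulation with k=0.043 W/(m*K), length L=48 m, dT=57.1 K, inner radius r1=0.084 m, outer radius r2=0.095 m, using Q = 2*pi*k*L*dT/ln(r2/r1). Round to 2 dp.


Q = 2*pi*0.043*48*57.1/ln(0.095/0.084) = 6017.39 W

6017.39 W


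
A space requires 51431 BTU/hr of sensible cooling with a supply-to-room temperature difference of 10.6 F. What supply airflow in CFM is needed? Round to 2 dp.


CFM = 51431 / (1.08 * 10.6) = 4492.58

4492.58 CFM


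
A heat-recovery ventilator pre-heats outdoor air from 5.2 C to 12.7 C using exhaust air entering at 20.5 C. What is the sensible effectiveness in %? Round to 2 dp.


eff = (12.7-5.2)/(20.5-5.2)*100 = 49.02 %

49.02 %


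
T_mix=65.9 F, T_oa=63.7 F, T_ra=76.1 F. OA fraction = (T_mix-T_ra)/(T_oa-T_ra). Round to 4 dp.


frac = (65.9 - 76.1) / (63.7 - 76.1) = 0.8226

0.8226


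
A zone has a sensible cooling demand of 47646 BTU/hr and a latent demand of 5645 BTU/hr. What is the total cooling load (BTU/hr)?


Qt = 47646 + 5645 = 53291 BTU/hr

53291 BTU/hr


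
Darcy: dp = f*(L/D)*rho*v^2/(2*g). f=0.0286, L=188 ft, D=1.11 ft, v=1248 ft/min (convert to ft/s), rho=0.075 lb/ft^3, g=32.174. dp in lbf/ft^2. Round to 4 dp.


v_fps = 1248/60 = 20.8 ft/s
dp = 0.0286*(188/1.11)*0.075*20.8^2/(2*32.174) = 2.4426 lbf/ft^2

2.4426 lbf/ft^2


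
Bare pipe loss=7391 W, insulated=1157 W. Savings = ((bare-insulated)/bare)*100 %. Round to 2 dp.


Savings = ((7391-1157)/7391)*100 = 84.35 %

84.35 %


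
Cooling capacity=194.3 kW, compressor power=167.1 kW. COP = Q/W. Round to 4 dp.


COP = 194.3 / 167.1 = 1.1628

1.1628


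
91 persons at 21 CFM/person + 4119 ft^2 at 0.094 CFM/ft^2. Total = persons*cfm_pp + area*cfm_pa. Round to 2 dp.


Total = 91*21 + 4119*0.094 = 2298.19 CFM

2298.19 CFM


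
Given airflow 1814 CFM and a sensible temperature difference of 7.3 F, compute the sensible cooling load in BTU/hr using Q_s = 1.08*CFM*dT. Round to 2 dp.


Q = 1.08 * 1814 * 7.3 = 14301.58 BTU/hr

14301.58 BTU/hr


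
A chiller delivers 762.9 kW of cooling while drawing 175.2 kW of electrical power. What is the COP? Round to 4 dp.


COP = 762.9 / 175.2 = 4.3545

4.3545


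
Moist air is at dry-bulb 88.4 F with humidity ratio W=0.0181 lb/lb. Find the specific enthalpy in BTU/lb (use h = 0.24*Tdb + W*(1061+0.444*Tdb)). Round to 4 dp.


h = 0.24*88.4 + 0.0181*(1061+0.444*88.4) = 41.1305 BTU/lb

41.1305 BTU/lb


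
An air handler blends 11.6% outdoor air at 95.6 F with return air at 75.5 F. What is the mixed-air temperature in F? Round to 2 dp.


T_mix = 75.5 + (11.6/100)*(95.6-75.5) = 77.83 F

77.83 F


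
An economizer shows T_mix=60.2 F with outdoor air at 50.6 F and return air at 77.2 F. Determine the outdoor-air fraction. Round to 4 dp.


frac = (60.2 - 77.2) / (50.6 - 77.2) = 0.6391

0.6391


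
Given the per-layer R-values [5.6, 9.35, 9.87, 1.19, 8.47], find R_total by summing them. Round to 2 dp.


R_total = 5.6 + 9.35 + 9.87 + 1.19 + 8.47 = 34.48

34.48


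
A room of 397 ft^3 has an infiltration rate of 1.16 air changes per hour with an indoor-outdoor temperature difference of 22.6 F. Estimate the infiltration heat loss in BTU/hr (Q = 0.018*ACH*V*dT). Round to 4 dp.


Q = 0.018 * 1.16 * 397 * 22.6 = 187.3395 BTU/hr

187.3395 BTU/hr


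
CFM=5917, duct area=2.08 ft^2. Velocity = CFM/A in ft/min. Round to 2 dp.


V = 5917 / 2.08 = 2844.71 ft/min

2844.71 ft/min


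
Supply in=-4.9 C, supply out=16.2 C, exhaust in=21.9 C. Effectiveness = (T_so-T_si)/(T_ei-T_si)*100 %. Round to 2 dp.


eff = (16.2-(-4.9))/(21.9-(-4.9))*100 = 78.73 %

78.73 %


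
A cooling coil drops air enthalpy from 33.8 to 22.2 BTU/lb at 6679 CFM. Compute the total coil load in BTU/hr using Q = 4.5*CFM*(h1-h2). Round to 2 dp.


Q = 4.5 * 6679 * (33.8 - 22.2) = 348643.80 BTU/hr

348643.80 BTU/hr


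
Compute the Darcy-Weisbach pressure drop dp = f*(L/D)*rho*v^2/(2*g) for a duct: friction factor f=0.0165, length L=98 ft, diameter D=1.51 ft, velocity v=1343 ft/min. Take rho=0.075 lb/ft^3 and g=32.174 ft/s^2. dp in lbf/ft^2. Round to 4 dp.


v_fps = 1343/60 = 22.3833 ft/s
dp = 0.0165*(98/1.51)*0.075*22.3833^2/(2*32.174) = 0.6253 lbf/ft^2

0.6253 lbf/ft^2


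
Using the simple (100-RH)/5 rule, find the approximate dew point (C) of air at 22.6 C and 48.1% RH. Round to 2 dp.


Td = 22.6 - (100-48.1)/5 = 12.22 C

12.22 C


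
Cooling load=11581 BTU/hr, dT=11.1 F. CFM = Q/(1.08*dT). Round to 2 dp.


CFM = 11581 / (1.08 * 11.1) = 966.05

966.05 CFM


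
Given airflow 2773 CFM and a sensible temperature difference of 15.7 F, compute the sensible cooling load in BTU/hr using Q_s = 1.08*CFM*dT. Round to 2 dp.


Q = 1.08 * 2773 * 15.7 = 47018.99 BTU/hr

47018.99 BTU/hr


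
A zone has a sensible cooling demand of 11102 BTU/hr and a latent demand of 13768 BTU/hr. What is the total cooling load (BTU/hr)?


Qt = 11102 + 13768 = 24870 BTU/hr

24870 BTU/hr


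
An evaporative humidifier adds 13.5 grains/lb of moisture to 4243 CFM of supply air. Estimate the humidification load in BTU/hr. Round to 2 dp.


Q = 0.68 * 4243 * 13.5 = 38950.74 BTU/hr

38950.74 BTU/hr


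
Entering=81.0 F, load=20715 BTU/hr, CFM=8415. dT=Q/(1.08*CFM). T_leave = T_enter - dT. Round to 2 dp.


dT = 20715/(1.08*8415) = 2.2793
T_leave = 81.0 - 2.2793 = 78.72 F

78.72 F


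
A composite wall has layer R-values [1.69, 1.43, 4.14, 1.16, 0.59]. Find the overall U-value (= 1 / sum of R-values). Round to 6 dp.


R_total = 1.69 + 1.43 + 4.14 + 1.16 + 0.59 = 9.01
U = 1/9.01 = 0.110988

0.110988


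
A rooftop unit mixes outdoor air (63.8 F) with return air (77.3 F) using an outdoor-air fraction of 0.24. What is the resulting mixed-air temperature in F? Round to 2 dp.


T_mix = 0.24*63.8 + 0.76*77.3 = 74.06 F

74.06 F


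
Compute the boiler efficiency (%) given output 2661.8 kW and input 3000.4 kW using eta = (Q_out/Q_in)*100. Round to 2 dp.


eta = (2661.8/3000.4)*100 = 88.71 %

88.71 %


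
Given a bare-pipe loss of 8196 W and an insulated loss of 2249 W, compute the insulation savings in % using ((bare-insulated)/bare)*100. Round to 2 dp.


Savings = ((8196-2249)/8196)*100 = 72.56 %

72.56 %


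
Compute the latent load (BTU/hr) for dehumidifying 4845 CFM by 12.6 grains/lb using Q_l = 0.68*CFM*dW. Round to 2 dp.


Q = 0.68 * 4845 * 12.6 = 41511.96 BTU/hr

41511.96 BTU/hr


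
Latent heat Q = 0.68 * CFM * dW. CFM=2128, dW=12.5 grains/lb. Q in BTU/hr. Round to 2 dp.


Q = 0.68 * 2128 * 12.5 = 18088.00 BTU/hr

18088.00 BTU/hr


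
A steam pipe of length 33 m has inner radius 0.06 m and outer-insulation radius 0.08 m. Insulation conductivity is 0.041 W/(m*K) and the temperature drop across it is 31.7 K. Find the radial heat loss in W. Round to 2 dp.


Q = 2*pi*0.041*33*31.7/ln(0.08/0.06) = 936.75 W

936.75 W


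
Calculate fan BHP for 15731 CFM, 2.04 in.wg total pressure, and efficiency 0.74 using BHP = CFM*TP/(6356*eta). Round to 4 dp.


BHP = 15731 * 2.04 / (6356 * 0.74) = 6.8229 hp

6.8229 hp


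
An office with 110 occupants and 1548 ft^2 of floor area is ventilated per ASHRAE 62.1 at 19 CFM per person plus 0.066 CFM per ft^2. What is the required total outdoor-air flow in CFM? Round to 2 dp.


Total = 110*19 + 1548*0.066 = 2192.17 CFM

2192.17 CFM


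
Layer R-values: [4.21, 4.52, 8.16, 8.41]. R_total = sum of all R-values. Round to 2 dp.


R_total = 4.21 + 4.52 + 8.16 + 8.41 = 25.30

25.30


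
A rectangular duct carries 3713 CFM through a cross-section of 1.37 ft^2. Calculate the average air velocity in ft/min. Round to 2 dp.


V = 3713 / 1.37 = 2710.22 ft/min

2710.22 ft/min


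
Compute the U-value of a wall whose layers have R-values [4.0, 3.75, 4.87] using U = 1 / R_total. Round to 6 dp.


R_total = 4.0 + 3.75 + 4.87 = 12.62
U = 1/12.62 = 0.079239

0.079239


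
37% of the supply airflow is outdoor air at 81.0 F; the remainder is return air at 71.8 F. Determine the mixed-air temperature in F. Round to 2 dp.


T_mix = 0.37*81.0 + 0.63*71.8 = 75.20 F

75.20 F


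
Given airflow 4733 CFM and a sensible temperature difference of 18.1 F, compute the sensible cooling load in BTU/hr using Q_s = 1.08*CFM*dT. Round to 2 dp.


Q = 1.08 * 4733 * 18.1 = 92520.68 BTU/hr

92520.68 BTU/hr


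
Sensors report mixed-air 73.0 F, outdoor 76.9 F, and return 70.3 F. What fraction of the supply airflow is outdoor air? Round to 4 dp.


frac = (73.0 - 70.3) / (76.9 - 70.3) = 0.4091

0.4091


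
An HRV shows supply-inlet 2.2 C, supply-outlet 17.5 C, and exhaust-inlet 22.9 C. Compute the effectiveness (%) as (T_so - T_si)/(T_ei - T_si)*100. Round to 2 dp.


eff = (17.5-2.2)/(22.9-2.2)*100 = 73.91 %

73.91 %


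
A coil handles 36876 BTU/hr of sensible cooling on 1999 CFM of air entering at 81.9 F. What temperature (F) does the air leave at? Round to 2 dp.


dT = 36876/(1.08*1999) = 17.0808
T_leave = 81.9 - 17.0808 = 64.82 F

64.82 F


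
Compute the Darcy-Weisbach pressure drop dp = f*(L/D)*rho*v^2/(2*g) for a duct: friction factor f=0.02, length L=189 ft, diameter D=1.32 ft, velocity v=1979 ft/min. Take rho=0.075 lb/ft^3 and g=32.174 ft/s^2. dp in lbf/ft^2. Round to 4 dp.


v_fps = 1979/60 = 32.9833 ft/s
dp = 0.02*(189/1.32)*0.075*32.9833^2/(2*32.174) = 3.6311 lbf/ft^2

3.6311 lbf/ft^2


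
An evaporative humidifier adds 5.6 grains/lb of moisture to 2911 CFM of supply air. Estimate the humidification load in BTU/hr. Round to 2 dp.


Q = 0.68 * 2911 * 5.6 = 11085.09 BTU/hr

11085.09 BTU/hr


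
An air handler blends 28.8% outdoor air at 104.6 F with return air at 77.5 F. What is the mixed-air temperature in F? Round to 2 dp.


T_mix = 77.5 + (28.8/100)*(104.6-77.5) = 85.30 F

85.30 F


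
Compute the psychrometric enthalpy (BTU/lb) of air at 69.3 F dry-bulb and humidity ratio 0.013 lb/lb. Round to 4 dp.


h = 0.24*69.3 + 0.013*(1061+0.444*69.3) = 30.8250 BTU/lb

30.8250 BTU/lb


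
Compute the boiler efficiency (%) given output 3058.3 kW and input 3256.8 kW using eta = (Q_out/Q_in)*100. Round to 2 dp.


eta = (3058.3/3256.8)*100 = 93.91 %

93.91 %


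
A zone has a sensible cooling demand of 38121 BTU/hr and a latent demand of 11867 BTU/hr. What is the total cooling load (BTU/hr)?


Qt = 38121 + 11867 = 49988 BTU/hr

49988 BTU/hr


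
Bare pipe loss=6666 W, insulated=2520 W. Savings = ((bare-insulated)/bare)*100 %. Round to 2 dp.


Savings = ((6666-2520)/6666)*100 = 62.20 %

62.20 %


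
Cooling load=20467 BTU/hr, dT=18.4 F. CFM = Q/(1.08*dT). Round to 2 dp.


CFM = 20467 / (1.08 * 18.4) = 1029.94

1029.94 CFM


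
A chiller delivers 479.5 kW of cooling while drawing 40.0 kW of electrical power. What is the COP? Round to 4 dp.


COP = 479.5 / 40.0 = 11.9875

11.9875


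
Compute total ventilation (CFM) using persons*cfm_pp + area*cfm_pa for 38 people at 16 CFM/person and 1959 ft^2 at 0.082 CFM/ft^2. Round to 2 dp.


Total = 38*16 + 1959*0.082 = 768.64 CFM

768.64 CFM


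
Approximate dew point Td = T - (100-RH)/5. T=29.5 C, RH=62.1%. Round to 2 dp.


Td = 29.5 - (100-62.1)/5 = 21.92 C

21.92 C


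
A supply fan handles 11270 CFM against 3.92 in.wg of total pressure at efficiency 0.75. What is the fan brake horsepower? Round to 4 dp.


BHP = 11270 * 3.92 / (6356 * 0.75) = 9.2675 hp

9.2675 hp


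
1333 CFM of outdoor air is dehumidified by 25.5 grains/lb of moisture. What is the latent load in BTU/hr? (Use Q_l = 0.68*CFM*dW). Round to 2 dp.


Q = 0.68 * 1333 * 25.5 = 23114.22 BTU/hr

23114.22 BTU/hr


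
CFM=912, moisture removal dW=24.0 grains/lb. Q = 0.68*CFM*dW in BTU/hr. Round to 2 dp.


Q = 0.68 * 912 * 24.0 = 14883.84 BTU/hr

14883.84 BTU/hr


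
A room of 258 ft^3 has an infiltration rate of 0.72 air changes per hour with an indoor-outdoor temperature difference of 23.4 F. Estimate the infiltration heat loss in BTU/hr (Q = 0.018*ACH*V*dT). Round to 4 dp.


Q = 0.018 * 0.72 * 258 * 23.4 = 78.2421 BTU/hr

78.2421 BTU/hr


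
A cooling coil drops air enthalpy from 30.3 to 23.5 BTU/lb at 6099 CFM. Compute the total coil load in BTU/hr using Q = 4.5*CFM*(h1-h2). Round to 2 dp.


Q = 4.5 * 6099 * (30.3 - 23.5) = 186629.40 BTU/hr

186629.40 BTU/hr


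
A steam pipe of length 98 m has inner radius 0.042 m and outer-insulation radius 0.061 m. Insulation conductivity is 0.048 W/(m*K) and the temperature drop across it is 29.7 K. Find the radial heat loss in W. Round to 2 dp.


Q = 2*pi*0.048*98*29.7/ln(0.061/0.042) = 2352.11 W

2352.11 W


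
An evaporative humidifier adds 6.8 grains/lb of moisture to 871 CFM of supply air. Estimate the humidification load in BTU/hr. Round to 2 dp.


Q = 0.68 * 871 * 6.8 = 4027.50 BTU/hr

4027.50 BTU/hr


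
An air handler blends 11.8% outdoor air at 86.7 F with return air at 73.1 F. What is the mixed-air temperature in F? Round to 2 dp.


T_mix = 73.1 + (11.8/100)*(86.7-73.1) = 74.70 F

74.70 F


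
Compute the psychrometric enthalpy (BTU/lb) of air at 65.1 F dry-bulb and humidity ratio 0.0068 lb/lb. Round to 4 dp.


h = 0.24*65.1 + 0.0068*(1061+0.444*65.1) = 23.0353 BTU/lb

23.0353 BTU/lb


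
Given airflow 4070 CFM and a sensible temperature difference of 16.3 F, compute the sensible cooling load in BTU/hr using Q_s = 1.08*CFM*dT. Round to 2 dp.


Q = 1.08 * 4070 * 16.3 = 71648.28 BTU/hr

71648.28 BTU/hr


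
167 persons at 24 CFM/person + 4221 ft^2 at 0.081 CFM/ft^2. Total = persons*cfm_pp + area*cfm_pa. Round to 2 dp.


Total = 167*24 + 4221*0.081 = 4349.90 CFM

4349.90 CFM


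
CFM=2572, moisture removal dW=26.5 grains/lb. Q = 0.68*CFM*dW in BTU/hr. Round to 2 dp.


Q = 0.68 * 2572 * 26.5 = 46347.44 BTU/hr

46347.44 BTU/hr


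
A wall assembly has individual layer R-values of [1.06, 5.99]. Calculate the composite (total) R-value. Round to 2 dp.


R_total = 1.06 + 5.99 = 7.05

7.05


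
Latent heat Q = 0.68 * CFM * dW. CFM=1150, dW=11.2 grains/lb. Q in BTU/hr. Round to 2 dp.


Q = 0.68 * 1150 * 11.2 = 8758.40 BTU/hr

8758.40 BTU/hr


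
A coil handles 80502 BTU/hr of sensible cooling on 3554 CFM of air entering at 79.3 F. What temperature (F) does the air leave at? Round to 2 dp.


dT = 80502/(1.08*3554) = 20.9732
T_leave = 79.3 - 20.9732 = 58.33 F

58.33 F


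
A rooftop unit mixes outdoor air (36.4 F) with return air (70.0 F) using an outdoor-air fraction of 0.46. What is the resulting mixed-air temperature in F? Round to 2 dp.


T_mix = 0.46*36.4 + 0.54*70.0 = 54.54 F

54.54 F


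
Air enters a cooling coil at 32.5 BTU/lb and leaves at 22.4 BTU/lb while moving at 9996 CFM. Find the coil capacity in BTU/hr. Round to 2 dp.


Q = 4.5 * 9996 * (32.5 - 22.4) = 454318.20 BTU/hr

454318.20 BTU/hr


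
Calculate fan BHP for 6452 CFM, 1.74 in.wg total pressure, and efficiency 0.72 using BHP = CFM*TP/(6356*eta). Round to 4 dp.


BHP = 6452 * 1.74 / (6356 * 0.72) = 2.4532 hp

2.4532 hp


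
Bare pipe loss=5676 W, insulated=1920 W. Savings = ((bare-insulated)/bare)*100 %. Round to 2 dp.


Savings = ((5676-1920)/5676)*100 = 66.17 %

66.17 %


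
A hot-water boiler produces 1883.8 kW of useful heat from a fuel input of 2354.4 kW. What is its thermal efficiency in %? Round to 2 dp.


eta = (1883.8/2354.4)*100 = 80.01 %

80.01 %


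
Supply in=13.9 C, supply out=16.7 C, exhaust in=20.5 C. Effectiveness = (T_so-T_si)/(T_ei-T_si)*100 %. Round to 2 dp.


eff = (16.7-13.9)/(20.5-13.9)*100 = 42.42 %

42.42 %


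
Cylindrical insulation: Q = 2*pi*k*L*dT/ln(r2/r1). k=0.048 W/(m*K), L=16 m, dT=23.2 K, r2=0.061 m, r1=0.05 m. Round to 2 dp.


Q = 2*pi*0.048*16*23.2/ln(0.061/0.05) = 562.99 W

562.99 W


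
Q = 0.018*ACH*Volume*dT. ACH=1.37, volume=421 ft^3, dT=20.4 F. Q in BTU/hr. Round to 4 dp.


Q = 0.018 * 1.37 * 421 * 20.4 = 211.7899 BTU/hr

211.7899 BTU/hr


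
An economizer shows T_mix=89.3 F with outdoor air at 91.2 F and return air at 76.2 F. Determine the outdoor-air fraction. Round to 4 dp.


frac = (89.3 - 76.2) / (91.2 - 76.2) = 0.8733

0.8733


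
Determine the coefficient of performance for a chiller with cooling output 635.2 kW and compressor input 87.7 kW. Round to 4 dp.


COP = 635.2 / 87.7 = 7.2429

7.2429


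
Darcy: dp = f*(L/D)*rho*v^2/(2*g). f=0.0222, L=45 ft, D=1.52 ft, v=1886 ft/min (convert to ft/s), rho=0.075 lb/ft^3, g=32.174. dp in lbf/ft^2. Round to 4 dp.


v_fps = 1886/60 = 31.4333 ft/s
dp = 0.0222*(45/1.52)*0.075*31.4333^2/(2*32.174) = 0.7569 lbf/ft^2

0.7569 lbf/ft^2


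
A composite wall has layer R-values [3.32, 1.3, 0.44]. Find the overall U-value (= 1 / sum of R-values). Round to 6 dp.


R_total = 3.32 + 1.3 + 0.44 = 5.06
U = 1/5.06 = 0.197628

0.197628


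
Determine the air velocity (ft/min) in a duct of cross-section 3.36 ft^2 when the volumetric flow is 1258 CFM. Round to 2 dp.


V = 1258 / 3.36 = 374.40 ft/min

374.40 ft/min


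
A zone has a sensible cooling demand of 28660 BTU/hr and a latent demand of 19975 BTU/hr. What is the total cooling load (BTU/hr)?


Qt = 28660 + 19975 = 48635 BTU/hr

48635 BTU/hr


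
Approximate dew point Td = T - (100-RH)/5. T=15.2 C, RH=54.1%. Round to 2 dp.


Td = 15.2 - (100-54.1)/5 = 6.02 C

6.02 C


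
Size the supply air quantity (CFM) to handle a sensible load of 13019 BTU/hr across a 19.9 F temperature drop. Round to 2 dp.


CFM = 13019 / (1.08 * 19.9) = 605.76

605.76 CFM


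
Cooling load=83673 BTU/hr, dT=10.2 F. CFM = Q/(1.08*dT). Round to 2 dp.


CFM = 83673 / (1.08 * 10.2) = 7595.59

7595.59 CFM


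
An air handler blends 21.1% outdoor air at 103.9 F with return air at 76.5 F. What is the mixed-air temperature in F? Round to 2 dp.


T_mix = 76.5 + (21.1/100)*(103.9-76.5) = 82.28 F

82.28 F


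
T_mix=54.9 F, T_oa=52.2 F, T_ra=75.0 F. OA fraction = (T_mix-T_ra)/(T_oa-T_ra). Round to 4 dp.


frac = (54.9 - 75.0) / (52.2 - 75.0) = 0.8816

0.8816


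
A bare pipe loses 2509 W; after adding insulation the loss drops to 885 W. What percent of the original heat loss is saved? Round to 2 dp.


Savings = ((2509-885)/2509)*100 = 64.73 %

64.73 %


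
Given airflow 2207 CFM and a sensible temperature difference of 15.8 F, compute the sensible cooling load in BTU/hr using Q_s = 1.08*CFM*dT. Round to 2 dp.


Q = 1.08 * 2207 * 15.8 = 37660.25 BTU/hr

37660.25 BTU/hr


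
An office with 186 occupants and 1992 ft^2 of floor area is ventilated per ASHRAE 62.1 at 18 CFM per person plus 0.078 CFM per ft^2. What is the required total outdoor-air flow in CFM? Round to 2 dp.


Total = 186*18 + 1992*0.078 = 3503.38 CFM

3503.38 CFM


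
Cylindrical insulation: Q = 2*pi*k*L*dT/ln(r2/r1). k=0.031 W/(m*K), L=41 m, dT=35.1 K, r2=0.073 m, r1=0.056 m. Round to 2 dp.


Q = 2*pi*0.031*41*35.1/ln(0.073/0.056) = 1057.33 W

1057.33 W


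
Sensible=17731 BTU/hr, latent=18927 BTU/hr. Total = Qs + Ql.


Qt = 17731 + 18927 = 36658 BTU/hr

36658 BTU/hr


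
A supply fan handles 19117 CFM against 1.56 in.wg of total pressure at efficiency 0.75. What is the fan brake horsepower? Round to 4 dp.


BHP = 19117 * 1.56 / (6356 * 0.75) = 6.2560 hp

6.2560 hp


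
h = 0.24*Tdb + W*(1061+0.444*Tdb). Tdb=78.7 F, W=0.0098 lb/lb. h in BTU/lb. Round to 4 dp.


h = 0.24*78.7 + 0.0098*(1061+0.444*78.7) = 29.6282 BTU/lb

29.6282 BTU/lb


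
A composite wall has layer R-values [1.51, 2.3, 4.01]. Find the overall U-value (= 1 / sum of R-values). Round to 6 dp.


R_total = 1.51 + 2.3 + 4.01 = 7.82
U = 1/7.82 = 0.127877

0.127877


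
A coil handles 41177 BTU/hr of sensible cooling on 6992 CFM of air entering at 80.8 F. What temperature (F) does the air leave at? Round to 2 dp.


dT = 41177/(1.08*6992) = 5.4529
T_leave = 80.8 - 5.4529 = 75.35 F

75.35 F


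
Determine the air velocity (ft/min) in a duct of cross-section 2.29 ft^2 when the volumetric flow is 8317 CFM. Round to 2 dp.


V = 8317 / 2.29 = 3631.88 ft/min

3631.88 ft/min


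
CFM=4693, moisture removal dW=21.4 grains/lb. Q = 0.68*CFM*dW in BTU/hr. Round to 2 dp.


Q = 0.68 * 4693 * 21.4 = 68292.54 BTU/hr

68292.54 BTU/hr


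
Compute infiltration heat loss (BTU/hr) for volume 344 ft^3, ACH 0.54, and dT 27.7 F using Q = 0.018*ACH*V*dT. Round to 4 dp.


Q = 0.018 * 0.54 * 344 * 27.7 = 92.6199 BTU/hr

92.6199 BTU/hr


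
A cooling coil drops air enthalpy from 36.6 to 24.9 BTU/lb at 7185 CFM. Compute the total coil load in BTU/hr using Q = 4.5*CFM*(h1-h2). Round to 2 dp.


Q = 4.5 * 7185 * (36.6 - 24.9) = 378290.25 BTU/hr

378290.25 BTU/hr


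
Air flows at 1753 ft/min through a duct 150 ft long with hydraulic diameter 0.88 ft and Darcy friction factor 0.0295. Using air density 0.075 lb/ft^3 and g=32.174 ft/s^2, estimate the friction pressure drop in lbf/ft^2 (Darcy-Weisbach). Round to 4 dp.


v_fps = 1753/60 = 29.2167 ft/s
dp = 0.0295*(150/0.88)*0.075*29.2167^2/(2*32.174) = 5.0029 lbf/ft^2

5.0029 lbf/ft^2


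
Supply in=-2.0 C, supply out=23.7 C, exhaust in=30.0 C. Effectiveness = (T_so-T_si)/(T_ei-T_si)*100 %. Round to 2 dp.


eff = (23.7-(-2.0))/(30.0-(-2.0))*100 = 80.31 %

80.31 %


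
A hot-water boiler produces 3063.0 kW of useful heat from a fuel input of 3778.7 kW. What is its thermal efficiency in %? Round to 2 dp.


eta = (3063.0/3778.7)*100 = 81.06 %

81.06 %


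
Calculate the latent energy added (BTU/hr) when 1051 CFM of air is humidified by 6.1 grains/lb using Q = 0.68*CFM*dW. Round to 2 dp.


Q = 0.68 * 1051 * 6.1 = 4359.55 BTU/hr

4359.55 BTU/hr


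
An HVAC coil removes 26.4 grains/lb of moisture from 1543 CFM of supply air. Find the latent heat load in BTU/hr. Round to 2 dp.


Q = 0.68 * 1543 * 26.4 = 27699.94 BTU/hr

27699.94 BTU/hr


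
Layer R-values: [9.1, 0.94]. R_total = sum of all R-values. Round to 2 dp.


R_total = 9.1 + 0.94 = 10.04

10.04


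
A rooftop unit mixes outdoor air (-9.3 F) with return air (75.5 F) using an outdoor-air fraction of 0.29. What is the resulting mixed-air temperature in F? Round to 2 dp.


T_mix = 0.29*(-9.3) + 0.71*75.5 = 50.91 F

50.91 F


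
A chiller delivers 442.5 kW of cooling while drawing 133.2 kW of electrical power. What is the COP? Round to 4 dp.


COP = 442.5 / 133.2 = 3.3221

3.3221


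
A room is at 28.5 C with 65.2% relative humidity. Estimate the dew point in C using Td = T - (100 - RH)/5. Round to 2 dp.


Td = 28.5 - (100-65.2)/5 = 21.54 C

21.54 C


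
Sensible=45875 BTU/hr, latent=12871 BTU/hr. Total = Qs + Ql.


Qt = 45875 + 12871 = 58746 BTU/hr

58746 BTU/hr


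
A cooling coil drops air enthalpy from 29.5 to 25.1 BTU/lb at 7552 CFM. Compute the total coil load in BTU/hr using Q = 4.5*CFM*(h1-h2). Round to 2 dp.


Q = 4.5 * 7552 * (29.5 - 25.1) = 149529.60 BTU/hr

149529.60 BTU/hr


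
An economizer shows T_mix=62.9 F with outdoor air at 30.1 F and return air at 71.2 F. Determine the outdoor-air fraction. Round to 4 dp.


frac = (62.9 - 71.2) / (30.1 - 71.2) = 0.2019

0.2019


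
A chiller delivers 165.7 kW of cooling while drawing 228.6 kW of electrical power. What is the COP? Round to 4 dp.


COP = 165.7 / 228.6 = 0.7248

0.7248


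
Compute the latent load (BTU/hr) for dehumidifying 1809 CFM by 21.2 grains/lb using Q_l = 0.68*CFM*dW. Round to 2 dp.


Q = 0.68 * 1809 * 21.2 = 26078.54 BTU/hr

26078.54 BTU/hr


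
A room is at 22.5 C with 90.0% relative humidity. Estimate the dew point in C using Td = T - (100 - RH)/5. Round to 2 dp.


Td = 22.5 - (100-90.0)/5 = 20.50 C

20.50 C
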